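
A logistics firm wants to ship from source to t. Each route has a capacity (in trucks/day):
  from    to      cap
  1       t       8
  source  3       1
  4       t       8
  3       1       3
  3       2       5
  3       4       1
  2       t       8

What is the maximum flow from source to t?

1

Augment source→3→1→t: bottleneck 1. Total 1.
No augmenting path remains in the residual graph.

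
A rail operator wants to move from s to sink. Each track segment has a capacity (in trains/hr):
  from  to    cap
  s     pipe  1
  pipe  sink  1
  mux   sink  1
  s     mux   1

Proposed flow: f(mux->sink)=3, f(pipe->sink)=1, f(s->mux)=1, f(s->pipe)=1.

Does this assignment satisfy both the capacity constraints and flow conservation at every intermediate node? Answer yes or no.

Capacity violated on mux->sink: flow 3 > capacity 1.

No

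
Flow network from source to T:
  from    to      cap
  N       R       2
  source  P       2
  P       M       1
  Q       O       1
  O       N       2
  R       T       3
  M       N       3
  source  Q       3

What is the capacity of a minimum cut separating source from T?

2

Max flow = 2 (via 2 augmenting paths).
In the residual at optimum, the set reachable from source is {P, Q, source}.
Cut edges: Q->O (cap 1), P->M (cap 1). Sum = 2.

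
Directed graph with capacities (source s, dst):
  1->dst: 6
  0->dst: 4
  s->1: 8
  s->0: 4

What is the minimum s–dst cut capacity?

10

Max flow = 10 (via 2 augmenting paths).
In the residual at optimum, the set reachable from s is {1, s}.
Cut edges: s->0 (cap 4), 1->dst (cap 6). Sum = 10.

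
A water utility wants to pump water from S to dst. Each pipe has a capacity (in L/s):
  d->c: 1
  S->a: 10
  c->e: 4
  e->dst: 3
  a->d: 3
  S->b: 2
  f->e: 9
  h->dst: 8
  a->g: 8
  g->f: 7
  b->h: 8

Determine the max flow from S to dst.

Augment S->b->h->dst: bottleneck 2. Total 2.
Augment S->a->d->c->e->dst: bottleneck 1. Total 3.
Augment S->a->g->f->e->dst: bottleneck 2. Total 5.
No augmenting path remains in the residual graph.

5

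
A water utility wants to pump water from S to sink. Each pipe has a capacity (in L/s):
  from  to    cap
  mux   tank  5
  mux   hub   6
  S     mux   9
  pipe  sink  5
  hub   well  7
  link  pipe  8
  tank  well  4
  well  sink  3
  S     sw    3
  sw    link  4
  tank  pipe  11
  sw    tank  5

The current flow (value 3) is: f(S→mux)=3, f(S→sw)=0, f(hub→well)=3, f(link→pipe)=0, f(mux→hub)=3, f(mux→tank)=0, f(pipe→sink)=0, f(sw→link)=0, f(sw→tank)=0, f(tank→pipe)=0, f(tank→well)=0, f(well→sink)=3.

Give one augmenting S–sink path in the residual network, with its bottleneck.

Residual along S→mux→tank→pipe→sink: S→mux: 6, mux→tank: 5, tank→pipe: 11, pipe→sink: 5.
Bottleneck = min = 5.

S→mux→tank→pipe→sink, bottleneck 5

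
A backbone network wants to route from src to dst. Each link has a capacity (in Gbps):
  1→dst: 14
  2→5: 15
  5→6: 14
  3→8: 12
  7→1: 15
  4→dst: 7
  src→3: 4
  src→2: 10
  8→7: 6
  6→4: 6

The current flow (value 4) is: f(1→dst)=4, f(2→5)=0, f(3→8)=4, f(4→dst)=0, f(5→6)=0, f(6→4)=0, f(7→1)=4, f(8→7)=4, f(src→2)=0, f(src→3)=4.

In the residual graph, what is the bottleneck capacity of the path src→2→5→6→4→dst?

6

Residual capacities along the path: src→2: 10, 2→5: 15, 5→6: 14, 6→4: 6, 4→dst: 7.
Minimum is 6.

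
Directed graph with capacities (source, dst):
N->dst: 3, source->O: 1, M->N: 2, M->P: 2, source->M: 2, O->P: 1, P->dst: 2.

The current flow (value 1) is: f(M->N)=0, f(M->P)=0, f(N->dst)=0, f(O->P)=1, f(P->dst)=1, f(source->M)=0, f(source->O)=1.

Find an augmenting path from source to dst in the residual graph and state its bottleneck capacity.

source->M->N->dst, bottleneck 2

Residual along source->M->N->dst: source->M: 2, M->N: 2, N->dst: 3.
Bottleneck = min = 2.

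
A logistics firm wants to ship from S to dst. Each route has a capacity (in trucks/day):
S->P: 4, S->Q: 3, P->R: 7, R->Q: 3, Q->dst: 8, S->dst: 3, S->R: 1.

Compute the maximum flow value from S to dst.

9

Augment S->dst: bottleneck 3. Total 3.
Augment S->Q->dst: bottleneck 3. Total 6.
Augment S->R->Q->dst: bottleneck 1. Total 7.
Augment S->P->R->Q->dst: bottleneck 2. Total 9.
No augmenting path remains in the residual graph.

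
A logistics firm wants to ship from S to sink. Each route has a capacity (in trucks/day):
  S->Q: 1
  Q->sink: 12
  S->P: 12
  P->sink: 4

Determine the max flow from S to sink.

5

Augment S->P->sink: bottleneck 4. Total 4.
Augment S->Q->sink: bottleneck 1. Total 5.
No augmenting path remains in the residual graph.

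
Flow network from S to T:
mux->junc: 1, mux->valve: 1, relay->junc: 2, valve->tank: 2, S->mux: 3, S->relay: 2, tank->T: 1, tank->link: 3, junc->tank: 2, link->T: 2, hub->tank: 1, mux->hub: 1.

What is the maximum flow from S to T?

Augment S->mux->junc->tank->T: bottleneck 1. Total 1.
Augment S->mux->valve->tank->link->T: bottleneck 1. Total 2.
Augment S->mux->hub->tank->link->T: bottleneck 1. Total 3.
No augmenting path remains in the residual graph.

3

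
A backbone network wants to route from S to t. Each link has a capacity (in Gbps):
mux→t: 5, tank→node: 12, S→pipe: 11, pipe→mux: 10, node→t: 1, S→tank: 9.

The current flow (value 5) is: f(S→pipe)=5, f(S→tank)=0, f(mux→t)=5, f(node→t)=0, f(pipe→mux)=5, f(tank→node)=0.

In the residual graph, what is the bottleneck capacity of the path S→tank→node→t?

Residual capacities along the path: S→tank: 9, tank→node: 12, node→t: 1.
Minimum is 1.

1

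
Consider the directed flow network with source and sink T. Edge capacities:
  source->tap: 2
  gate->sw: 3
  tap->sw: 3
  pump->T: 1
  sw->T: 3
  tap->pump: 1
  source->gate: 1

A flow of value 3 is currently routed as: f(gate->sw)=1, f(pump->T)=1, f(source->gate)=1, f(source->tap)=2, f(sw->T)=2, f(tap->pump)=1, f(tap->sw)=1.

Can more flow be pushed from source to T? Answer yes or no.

Residual reachable from source: {source}; T is not reachable.
Saturated cut: source->tap, source->gate with total capacity 3 = current flow value. Flow is maximum.

No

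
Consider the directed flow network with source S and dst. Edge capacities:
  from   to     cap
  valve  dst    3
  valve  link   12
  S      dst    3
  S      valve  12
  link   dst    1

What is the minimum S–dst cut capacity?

7

Max flow = 7 (via 3 augmenting paths).
In the residual at optimum, the set reachable from S is {S, link, valve}.
Cut edges: S->dst (cap 3), valve->dst (cap 3), link->dst (cap 1). Sum = 7.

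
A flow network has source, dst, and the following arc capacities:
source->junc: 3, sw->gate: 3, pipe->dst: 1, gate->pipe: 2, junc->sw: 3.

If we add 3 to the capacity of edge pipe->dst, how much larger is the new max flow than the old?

Original max flow = 1.
After raising cap(pipe->dst), augmenting paths through that edge carry 1 more unit.
New max flow = 2. Increase = 1.

1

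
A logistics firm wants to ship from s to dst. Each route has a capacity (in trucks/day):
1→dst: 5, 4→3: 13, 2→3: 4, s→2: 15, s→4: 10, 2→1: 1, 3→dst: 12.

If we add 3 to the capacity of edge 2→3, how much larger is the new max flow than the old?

0

Original max flow = 13.
Edge 2→3 does not cross the min cut (source side {2, 3, 4, s}), so extra capacity there cannot help.
New max flow = 13. Increase = 0.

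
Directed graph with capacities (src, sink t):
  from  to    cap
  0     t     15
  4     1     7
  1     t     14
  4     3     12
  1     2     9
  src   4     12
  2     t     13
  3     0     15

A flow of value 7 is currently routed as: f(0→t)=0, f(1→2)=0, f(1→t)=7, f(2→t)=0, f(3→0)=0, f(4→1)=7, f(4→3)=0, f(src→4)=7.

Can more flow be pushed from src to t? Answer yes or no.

Residual path src→4→3→0→t has bottleneck 5 > 0.
Pushing 5 along it raises the flow to 12, so the given flow is not maximum.

Yes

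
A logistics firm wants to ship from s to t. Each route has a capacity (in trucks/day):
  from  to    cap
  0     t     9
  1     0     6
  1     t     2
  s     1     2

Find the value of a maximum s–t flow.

2

Augment s->1->t: bottleneck 2. Total 2.
No augmenting path remains in the residual graph.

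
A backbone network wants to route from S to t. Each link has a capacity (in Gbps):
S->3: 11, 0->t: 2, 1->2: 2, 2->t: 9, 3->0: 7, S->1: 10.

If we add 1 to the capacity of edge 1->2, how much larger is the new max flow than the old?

1

Original max flow = 4.
After raising cap(1->2), augmenting paths through that edge carry 1 more unit.
New max flow = 5. Increase = 1.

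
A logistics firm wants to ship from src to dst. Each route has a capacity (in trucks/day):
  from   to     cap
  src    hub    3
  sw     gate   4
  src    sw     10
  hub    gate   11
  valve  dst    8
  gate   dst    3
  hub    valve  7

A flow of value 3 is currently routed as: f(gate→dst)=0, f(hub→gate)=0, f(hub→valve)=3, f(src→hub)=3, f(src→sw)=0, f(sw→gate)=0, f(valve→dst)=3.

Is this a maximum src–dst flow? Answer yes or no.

Residual path src→sw→gate→dst has bottleneck 3 > 0.
Pushing 3 along it raises the flow to 6, so the given flow is not maximum.

No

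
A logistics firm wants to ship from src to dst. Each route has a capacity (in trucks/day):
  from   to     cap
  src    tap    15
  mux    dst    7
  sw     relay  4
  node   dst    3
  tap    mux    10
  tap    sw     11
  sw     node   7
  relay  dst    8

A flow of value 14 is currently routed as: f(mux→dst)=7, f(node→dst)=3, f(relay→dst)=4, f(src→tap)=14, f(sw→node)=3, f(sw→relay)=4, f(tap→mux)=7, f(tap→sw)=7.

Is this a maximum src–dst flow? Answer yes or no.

Residual reachable from src: {mux, node, src, sw, tap}; dst is not reachable.
Saturated cut: sw→relay, mux→dst, node→dst with total capacity 14 = current flow value. Flow is maximum.

Yes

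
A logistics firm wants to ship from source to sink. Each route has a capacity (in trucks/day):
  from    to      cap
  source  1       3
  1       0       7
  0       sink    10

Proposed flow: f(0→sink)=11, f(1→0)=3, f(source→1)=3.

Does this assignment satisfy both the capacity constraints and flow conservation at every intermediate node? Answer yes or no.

No

Capacity violated on 0→sink: flow 11 > capacity 10.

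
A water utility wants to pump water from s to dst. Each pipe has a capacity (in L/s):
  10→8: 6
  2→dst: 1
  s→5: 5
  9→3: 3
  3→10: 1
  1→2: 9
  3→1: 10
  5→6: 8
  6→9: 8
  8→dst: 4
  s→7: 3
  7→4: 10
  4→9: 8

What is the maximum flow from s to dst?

Augment s→5→6→9→3→1→2→dst: bottleneck 1. Total 1.
Augment s→5→6→9→3→10→8→dst: bottleneck 1. Total 2.
No augmenting path remains in the residual graph.

2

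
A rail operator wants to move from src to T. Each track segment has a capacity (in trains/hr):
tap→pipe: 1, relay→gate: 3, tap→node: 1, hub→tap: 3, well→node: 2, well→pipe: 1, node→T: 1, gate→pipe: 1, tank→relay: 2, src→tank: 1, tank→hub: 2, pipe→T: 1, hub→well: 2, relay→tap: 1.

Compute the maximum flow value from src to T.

1

Augment src→tank→relay→tap→node→T: bottleneck 1. Total 1.
No augmenting path remains in the residual graph.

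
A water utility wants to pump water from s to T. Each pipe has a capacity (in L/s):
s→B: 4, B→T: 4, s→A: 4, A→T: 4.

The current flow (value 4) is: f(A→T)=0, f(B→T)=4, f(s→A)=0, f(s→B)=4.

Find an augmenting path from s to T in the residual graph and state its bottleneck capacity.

s→A→T, bottleneck 4

Residual along s→A→T: s→A: 4, A→T: 4.
Bottleneck = min = 4.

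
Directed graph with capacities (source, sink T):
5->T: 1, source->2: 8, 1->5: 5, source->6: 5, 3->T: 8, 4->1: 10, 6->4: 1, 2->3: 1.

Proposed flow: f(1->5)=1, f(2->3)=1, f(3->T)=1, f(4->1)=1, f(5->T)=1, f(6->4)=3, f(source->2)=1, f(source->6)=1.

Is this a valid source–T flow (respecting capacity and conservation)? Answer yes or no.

Capacity violated on 6->4: flow 3 > capacity 1.

No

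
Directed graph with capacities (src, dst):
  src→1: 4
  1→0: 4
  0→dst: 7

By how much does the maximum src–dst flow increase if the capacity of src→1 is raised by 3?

Original max flow = 4.
Even with extra capacity on src→1, another cut of capacity 4 remains binding.
New max flow = 4. Increase = 0.

0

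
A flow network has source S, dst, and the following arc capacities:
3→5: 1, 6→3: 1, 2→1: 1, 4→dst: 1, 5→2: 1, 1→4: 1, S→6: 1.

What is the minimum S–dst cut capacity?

Max flow = 1 (via 1 augmenting path).
In the residual at optimum, the set reachable from S is {S}.
Cut edges: S→6 (cap 1). Sum = 1.

1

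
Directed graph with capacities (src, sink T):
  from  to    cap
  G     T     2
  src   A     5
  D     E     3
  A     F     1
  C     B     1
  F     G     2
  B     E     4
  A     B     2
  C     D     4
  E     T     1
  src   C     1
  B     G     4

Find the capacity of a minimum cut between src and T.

3

Max flow = 3 (via 2 augmenting paths).
In the residual at optimum, the set reachable from src is {A, B, C, D, E, F, G, src}.
Cut edges: E->T (cap 1), G->T (cap 2). Sum = 3.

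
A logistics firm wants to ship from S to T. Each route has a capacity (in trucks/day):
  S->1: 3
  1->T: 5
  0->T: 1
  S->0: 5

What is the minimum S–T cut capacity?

Max flow = 4 (via 2 augmenting paths).
In the residual at optimum, the set reachable from S is {0, S}.
Cut edges: S->1 (cap 3), 0->T (cap 1). Sum = 4.

4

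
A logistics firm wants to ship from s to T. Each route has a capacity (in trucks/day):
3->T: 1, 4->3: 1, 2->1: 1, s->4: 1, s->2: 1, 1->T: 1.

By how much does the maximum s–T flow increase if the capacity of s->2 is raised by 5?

Original max flow = 2.
Even with extra capacity on s->2, another cut of capacity 2 remains binding.
New max flow = 2. Increase = 0.

0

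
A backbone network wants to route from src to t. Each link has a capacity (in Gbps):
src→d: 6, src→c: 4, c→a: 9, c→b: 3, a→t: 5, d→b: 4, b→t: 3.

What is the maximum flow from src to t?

7

Augment src→d→b→t: bottleneck 3. Total 3.
Augment src→c→a→t: bottleneck 4. Total 7.
No augmenting path remains in the residual graph.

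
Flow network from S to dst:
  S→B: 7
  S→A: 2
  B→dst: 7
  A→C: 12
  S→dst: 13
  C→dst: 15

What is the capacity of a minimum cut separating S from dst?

Max flow = 22 (via 3 augmenting paths).
In the residual at optimum, the set reachable from S is {S}.
Cut edges: S→B (cap 7), S→A (cap 2), S→dst (cap 13). Sum = 22.

22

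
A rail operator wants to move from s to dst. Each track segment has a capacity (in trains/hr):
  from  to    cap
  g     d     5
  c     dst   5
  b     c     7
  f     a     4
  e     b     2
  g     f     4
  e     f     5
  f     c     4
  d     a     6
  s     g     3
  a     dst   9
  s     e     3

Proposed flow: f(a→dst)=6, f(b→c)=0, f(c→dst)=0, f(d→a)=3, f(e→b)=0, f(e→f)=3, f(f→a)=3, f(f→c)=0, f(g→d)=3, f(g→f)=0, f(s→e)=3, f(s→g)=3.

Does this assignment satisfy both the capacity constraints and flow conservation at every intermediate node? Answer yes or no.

Every edge has 0 ≤ f(e) ≤ cap(e).
At each intermediate node, inflow equals outflow.

Yes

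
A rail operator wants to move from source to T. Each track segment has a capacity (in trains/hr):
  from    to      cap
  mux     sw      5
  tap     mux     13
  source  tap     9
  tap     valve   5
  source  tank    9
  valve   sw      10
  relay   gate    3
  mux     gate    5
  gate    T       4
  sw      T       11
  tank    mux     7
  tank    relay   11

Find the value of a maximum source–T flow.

14

Augment source->tank->relay->gate->T: bottleneck 3. Total 3.
Augment source->tank->mux->gate->T: bottleneck 1. Total 4.
Augment source->tank->mux->sw->T: bottleneck 5. Total 9.
Augment source->tap->valve->sw->T: bottleneck 5. Total 14.
No augmenting path remains in the residual graph.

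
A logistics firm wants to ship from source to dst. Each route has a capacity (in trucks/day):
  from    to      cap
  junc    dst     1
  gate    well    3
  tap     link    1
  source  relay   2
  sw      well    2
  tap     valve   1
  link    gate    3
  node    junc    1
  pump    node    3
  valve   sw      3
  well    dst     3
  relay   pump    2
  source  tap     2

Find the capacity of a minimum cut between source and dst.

3

Max flow = 3 (via 3 augmenting paths).
In the residual at optimum, the set reachable from source is {node, pump, relay, source}.
Cut edges: node→junc (cap 1), source→tap (cap 2). Sum = 3.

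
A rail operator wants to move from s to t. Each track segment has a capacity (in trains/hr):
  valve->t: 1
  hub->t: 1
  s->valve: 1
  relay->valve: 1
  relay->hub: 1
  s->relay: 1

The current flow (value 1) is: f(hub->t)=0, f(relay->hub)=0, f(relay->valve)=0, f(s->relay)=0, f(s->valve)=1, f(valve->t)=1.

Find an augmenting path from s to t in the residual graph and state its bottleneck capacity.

Residual along s->relay->hub->t: s->relay: 1, relay->hub: 1, hub->t: 1.
Bottleneck = min = 1.

s->relay->hub->t, bottleneck 1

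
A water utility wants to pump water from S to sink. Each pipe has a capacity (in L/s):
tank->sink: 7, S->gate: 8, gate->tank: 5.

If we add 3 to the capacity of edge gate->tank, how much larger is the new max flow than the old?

Original max flow = 5.
After raising cap(gate->tank), augmenting paths through that edge carry 2 more units.
New max flow = 7. Increase = 2.

2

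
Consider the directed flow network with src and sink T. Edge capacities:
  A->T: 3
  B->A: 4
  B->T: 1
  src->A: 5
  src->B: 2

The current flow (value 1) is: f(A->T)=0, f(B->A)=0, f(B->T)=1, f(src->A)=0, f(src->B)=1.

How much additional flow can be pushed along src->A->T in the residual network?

3

Residual capacities along the path: src->A: 5, A->T: 3.
Minimum is 3.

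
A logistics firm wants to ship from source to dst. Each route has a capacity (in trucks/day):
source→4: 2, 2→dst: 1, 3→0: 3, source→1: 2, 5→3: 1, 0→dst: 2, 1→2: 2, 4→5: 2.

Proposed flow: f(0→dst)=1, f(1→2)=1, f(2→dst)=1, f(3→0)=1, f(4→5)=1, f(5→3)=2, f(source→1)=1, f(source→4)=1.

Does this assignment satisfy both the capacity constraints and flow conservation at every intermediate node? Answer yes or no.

Capacity violated on 5→3: flow 2 > capacity 1.

No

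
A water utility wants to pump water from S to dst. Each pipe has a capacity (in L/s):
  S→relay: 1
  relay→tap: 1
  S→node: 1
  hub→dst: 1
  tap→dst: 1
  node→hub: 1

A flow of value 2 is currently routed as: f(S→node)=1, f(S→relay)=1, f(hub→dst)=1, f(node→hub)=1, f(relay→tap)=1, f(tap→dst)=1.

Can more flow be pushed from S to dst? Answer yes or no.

No

Residual reachable from S: {S}; dst is not reachable.
Saturated cut: S→relay, S→node with total capacity 2 = current flow value. Flow is maximum.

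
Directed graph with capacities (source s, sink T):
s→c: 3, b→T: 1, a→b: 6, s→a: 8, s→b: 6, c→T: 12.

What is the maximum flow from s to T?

Augment s→c→T: bottleneck 3. Total 3.
Augment s→b→T: bottleneck 1. Total 4.
No augmenting path remains in the residual graph.

4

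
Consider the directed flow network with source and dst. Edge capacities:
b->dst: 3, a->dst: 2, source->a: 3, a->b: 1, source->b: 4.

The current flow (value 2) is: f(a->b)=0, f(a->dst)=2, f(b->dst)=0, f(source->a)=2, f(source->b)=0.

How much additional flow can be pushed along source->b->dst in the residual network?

Residual capacities along the path: source->b: 4, b->dst: 3.
Minimum is 3.

3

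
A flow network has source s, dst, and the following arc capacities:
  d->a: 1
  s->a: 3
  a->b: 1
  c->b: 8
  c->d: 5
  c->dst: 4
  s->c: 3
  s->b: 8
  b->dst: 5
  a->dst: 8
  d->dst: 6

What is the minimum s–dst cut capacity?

11

Max flow = 11 (via 3 augmenting paths).
In the residual at optimum, the set reachable from s is {b, s}.
Cut edges: s->c (cap 3), s->a (cap 3), b->dst (cap 5). Sum = 11.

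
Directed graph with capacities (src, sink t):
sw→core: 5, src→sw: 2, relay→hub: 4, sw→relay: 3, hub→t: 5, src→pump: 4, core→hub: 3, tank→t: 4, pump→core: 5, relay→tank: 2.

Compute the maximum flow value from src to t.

5

Augment src→sw→core→hub→t: bottleneck 2. Total 2.
Augment src→pump→core→hub→t: bottleneck 1. Total 3.
Augment src→pump→core→sw→relay→tank→t: bottleneck 2. Total 5.
No augmenting path remains in the residual graph.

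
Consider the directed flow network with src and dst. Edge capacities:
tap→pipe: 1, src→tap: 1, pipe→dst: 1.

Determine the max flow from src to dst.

Augment src→tap→pipe→dst: bottleneck 1. Total 1.
No augmenting path remains in the residual graph.

1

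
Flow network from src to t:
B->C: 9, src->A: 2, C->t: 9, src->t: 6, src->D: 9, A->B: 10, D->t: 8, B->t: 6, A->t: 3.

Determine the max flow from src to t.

16

Augment src->t: bottleneck 6. Total 6.
Augment src->A->t: bottleneck 2. Total 8.
Augment src->D->t: bottleneck 8. Total 16.
No augmenting path remains in the residual graph.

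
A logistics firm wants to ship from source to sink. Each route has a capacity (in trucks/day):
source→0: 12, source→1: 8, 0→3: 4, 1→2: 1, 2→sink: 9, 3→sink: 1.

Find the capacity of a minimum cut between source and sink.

2

Max flow = 2 (via 2 augmenting paths).
In the residual at optimum, the set reachable from source is {0, 1, 3, source}.
Cut edges: 1→2 (cap 1), 3→sink (cap 1). Sum = 2.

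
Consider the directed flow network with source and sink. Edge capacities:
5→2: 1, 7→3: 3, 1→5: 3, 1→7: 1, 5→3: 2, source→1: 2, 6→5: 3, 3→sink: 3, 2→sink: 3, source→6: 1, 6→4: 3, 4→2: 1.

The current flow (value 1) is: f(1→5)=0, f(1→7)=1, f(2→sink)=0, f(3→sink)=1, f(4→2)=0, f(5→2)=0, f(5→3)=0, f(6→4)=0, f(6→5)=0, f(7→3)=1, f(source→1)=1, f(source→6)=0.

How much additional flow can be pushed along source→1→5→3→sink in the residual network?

Residual capacities along the path: source→1: 1, 1→5: 3, 5→3: 2, 3→sink: 2.
Minimum is 1.

1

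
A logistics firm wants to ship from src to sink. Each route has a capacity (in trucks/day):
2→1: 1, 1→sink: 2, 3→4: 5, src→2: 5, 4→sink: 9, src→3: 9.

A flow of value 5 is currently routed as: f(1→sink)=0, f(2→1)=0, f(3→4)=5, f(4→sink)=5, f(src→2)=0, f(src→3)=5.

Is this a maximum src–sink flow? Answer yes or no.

No

Residual path src→2→1→sink has bottleneck 1 > 0.
Pushing 1 along it raises the flow to 6, so the given flow is not maximum.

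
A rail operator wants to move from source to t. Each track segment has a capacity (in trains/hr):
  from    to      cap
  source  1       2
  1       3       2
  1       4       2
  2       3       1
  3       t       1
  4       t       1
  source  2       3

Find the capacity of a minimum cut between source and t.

Max flow = 2 (via 2 augmenting paths).
In the residual at optimum, the set reachable from source is {1, 2, 3, 4, source}.
Cut edges: 4→t (cap 1), 3→t (cap 1). Sum = 2.

2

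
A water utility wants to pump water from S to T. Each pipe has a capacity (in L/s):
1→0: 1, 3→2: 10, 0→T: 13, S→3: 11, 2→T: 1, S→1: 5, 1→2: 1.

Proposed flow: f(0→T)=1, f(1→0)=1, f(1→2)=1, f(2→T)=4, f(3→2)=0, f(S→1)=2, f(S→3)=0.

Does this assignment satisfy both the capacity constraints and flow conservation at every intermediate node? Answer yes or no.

Capacity violated on 2→T: flow 4 > capacity 1.

No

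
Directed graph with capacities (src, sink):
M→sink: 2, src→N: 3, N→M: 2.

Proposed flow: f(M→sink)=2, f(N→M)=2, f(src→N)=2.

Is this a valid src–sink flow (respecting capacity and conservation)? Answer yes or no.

Yes

Every edge has 0 ≤ f(e) ≤ cap(e).
At each intermediate node, inflow equals outflow.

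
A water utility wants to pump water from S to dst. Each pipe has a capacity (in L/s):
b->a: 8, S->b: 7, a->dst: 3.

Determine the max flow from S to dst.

Augment S->b->a->dst: bottleneck 3. Total 3.
No augmenting path remains in the residual graph.

3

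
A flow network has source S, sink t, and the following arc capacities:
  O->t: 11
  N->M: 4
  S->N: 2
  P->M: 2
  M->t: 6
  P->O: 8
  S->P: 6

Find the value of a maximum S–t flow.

Augment S->P->O->t: bottleneck 6. Total 6.
Augment S->N->M->t: bottleneck 2. Total 8.
No augmenting path remains in the residual graph.

8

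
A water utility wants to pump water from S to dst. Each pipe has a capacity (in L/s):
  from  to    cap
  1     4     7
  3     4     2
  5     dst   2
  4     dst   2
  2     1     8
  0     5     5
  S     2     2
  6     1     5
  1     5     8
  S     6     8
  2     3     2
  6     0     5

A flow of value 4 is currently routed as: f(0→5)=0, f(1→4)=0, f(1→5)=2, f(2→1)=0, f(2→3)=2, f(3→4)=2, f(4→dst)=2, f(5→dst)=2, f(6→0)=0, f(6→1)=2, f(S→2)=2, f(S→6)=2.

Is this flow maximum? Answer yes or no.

Yes

Residual reachable from S: {0, 1, 2, 3, 4, 5, 6, S}; dst is not reachable.
Saturated cut: 4→dst, 5→dst with total capacity 4 = current flow value. Flow is maximum.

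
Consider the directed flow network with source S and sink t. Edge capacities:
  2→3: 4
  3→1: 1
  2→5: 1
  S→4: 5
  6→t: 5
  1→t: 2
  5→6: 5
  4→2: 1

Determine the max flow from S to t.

1

Augment S→4→2→5→6→t: bottleneck 1. Total 1.
No augmenting path remains in the residual graph.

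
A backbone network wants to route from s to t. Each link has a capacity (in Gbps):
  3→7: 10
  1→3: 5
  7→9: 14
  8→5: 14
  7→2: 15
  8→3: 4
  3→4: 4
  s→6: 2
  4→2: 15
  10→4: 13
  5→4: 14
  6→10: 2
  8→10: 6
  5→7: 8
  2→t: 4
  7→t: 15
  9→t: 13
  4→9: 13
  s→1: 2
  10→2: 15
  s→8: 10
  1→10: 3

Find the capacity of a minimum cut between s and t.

14

Max flow = 14 (via 4 augmenting paths).
In the residual at optimum, the set reachable from s is {s}.
Cut edges: s→1 (cap 2), s→8 (cap 10), s→6 (cap 2). Sum = 14.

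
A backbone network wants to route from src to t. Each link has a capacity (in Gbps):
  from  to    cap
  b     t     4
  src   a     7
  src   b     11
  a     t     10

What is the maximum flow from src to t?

11

Augment src->b->t: bottleneck 4. Total 4.
Augment src->a->t: bottleneck 7. Total 11.
No augmenting path remains in the residual graph.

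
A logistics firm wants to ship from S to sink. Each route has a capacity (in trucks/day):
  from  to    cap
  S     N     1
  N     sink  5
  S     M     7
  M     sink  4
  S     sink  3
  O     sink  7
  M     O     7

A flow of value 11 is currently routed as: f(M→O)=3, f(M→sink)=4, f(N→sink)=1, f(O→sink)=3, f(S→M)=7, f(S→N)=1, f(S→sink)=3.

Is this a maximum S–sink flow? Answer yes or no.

Residual reachable from S: {S}; sink is not reachable.
Saturated cut: S→M, S→N, S→sink with total capacity 11 = current flow value. Flow is maximum.

Yes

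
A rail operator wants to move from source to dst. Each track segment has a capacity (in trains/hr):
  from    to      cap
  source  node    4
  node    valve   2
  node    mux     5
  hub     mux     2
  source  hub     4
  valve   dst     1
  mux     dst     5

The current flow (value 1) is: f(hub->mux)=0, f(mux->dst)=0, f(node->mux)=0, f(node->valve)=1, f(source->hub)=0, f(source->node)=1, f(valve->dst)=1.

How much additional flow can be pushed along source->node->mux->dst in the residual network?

3

Residual capacities along the path: source->node: 3, node->mux: 5, mux->dst: 5.
Minimum is 3.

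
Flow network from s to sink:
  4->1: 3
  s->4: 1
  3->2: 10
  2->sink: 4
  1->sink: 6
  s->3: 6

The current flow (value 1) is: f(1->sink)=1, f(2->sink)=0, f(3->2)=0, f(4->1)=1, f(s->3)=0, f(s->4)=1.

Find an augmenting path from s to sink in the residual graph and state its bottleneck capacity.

Residual along s->3->2->sink: s->3: 6, 3->2: 10, 2->sink: 4.
Bottleneck = min = 4.

s->3->2->sink, bottleneck 4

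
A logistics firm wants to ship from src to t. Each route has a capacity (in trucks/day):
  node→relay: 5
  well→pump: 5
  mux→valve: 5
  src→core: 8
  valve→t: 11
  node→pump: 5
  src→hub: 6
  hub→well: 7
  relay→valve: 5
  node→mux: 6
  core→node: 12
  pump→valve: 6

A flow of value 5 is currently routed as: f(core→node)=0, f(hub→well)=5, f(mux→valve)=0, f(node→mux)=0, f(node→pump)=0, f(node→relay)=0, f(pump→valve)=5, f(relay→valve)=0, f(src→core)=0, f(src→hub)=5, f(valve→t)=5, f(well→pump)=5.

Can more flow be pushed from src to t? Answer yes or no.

Yes

Residual path src→core→node→relay→valve→t has bottleneck 5 > 0.
Pushing 5 along it raises the flow to 10, so the given flow is not maximum.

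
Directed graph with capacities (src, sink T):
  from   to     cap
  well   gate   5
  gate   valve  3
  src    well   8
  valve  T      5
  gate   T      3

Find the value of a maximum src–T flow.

5

Augment src->well->gate->T: bottleneck 3. Total 3.
Augment src->well->gate->valve->T: bottleneck 2. Total 5.
No augmenting path remains in the residual graph.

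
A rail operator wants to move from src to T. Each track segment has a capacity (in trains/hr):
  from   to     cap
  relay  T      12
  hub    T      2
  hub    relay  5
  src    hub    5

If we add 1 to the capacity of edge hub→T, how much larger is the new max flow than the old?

Original max flow = 5.
Edge hub→T does not cross the min cut (source side {src}), so extra capacity there cannot help.
New max flow = 5. Increase = 0.

0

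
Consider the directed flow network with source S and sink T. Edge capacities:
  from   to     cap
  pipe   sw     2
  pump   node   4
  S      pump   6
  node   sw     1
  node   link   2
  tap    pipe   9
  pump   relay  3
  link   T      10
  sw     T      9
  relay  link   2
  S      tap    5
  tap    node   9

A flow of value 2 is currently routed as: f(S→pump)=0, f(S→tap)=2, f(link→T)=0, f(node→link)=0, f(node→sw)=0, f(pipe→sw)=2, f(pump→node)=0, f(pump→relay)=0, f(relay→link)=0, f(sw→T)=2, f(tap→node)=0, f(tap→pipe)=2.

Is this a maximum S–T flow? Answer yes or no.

No

Residual path S→tap→node→sw→T has bottleneck 1 > 0.
Pushing 1 along it raises the flow to 3, so the given flow is not maximum.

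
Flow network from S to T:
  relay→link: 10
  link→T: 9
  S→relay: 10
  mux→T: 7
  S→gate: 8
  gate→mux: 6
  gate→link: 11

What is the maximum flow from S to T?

Augment S→gate→mux→T: bottleneck 6. Total 6.
Augment S→gate→link→T: bottleneck 2. Total 8.
Augment S→relay→link→T: bottleneck 7. Total 15.
No augmenting path remains in the residual graph.

15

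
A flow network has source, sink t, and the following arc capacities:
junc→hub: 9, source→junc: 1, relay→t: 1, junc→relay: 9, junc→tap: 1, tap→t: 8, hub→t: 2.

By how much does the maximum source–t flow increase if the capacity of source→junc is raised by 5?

3

Original max flow = 1.
After raising cap(source→junc), augmenting paths through that edge carry 3 more units.
New max flow = 4. Increase = 3.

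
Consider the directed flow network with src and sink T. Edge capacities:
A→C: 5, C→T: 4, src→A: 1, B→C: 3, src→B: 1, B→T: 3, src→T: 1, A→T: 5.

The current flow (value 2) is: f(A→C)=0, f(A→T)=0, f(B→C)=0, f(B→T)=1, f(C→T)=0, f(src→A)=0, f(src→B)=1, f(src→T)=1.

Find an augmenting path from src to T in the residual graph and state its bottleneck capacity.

Residual along src→A→T: src→A: 1, A→T: 5.
Bottleneck = min = 1.

src→A→T, bottleneck 1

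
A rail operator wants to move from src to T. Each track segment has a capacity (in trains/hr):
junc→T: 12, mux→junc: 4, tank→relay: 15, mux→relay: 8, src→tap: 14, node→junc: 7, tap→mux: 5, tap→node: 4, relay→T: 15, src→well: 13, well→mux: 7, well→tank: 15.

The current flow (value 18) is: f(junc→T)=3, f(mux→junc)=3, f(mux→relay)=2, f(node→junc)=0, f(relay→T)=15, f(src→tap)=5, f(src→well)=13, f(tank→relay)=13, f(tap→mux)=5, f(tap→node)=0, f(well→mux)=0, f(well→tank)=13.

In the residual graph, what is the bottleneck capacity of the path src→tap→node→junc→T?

4

Residual capacities along the path: src→tap: 9, tap→node: 4, node→junc: 7, junc→T: 9.
Minimum is 4.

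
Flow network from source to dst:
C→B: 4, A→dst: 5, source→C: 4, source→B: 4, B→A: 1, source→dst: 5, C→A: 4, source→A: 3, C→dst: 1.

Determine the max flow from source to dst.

11

Augment source→dst: bottleneck 5. Total 5.
Augment source→C→dst: bottleneck 1. Total 6.
Augment source→A→dst: bottleneck 3. Total 9.
Augment source→C→A→dst: bottleneck 2. Total 11.
No augmenting path remains in the residual graph.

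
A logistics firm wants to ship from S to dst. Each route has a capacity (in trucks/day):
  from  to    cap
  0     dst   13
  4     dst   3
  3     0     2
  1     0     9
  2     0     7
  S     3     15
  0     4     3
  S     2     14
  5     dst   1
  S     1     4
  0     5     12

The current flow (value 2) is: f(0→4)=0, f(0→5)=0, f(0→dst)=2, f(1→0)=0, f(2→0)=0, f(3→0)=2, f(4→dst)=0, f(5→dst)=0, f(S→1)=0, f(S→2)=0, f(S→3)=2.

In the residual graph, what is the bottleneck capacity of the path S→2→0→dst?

Residual capacities along the path: S→2: 14, 2→0: 7, 0→dst: 11.
Minimum is 7.

7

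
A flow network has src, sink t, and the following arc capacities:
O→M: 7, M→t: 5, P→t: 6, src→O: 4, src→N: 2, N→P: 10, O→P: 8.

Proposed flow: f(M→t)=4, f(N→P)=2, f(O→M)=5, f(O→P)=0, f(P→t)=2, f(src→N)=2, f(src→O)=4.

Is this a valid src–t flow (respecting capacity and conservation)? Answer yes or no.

No

Conservation fails at O: inflow 4 ≠ outflow 5.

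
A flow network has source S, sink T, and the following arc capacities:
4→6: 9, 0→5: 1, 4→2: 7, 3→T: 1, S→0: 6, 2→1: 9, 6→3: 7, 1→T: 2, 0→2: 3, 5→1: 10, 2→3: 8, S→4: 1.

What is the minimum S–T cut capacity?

Max flow = 3 (via 2 augmenting paths).
In the residual at optimum, the set reachable from S is {0, 1, 2, 3, 4, 5, 6, S}.
Cut edges: 3→T (cap 1), 1→T (cap 2). Sum = 3.

3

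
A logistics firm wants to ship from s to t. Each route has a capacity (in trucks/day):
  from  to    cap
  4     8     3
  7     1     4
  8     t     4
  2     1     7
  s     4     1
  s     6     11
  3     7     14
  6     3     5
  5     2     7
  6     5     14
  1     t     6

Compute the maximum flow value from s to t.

7

Augment s->4->8->t: bottleneck 1. Total 1.
Augment s->6->5->2->1->t: bottleneck 6. Total 7.
No augmenting path remains in the residual graph.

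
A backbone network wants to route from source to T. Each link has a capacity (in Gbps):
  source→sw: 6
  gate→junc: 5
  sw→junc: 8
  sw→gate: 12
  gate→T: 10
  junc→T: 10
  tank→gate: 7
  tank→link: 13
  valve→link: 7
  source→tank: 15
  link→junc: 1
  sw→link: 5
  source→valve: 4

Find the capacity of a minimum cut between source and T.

Max flow = 14 (via 4 augmenting paths).
In the residual at optimum, the set reachable from source is {link, source, tank, valve}.
Cut edges: source→sw (cap 6), tank→gate (cap 7), link→junc (cap 1). Sum = 14.

14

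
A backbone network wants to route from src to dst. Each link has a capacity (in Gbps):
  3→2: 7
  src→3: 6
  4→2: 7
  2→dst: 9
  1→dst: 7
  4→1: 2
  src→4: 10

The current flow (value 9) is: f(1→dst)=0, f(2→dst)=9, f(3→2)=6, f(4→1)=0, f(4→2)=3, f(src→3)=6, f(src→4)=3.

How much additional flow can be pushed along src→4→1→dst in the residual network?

Residual capacities along the path: src→4: 7, 4→1: 2, 1→dst: 7.
Minimum is 2.

2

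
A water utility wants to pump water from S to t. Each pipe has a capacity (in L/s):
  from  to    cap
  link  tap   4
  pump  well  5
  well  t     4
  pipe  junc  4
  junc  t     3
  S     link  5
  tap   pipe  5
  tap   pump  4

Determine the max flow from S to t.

4

Augment S->link->tap->pipe->junc->t: bottleneck 3. Total 3.
Augment S->link->tap->pump->well->t: bottleneck 1. Total 4.
No augmenting path remains in the residual graph.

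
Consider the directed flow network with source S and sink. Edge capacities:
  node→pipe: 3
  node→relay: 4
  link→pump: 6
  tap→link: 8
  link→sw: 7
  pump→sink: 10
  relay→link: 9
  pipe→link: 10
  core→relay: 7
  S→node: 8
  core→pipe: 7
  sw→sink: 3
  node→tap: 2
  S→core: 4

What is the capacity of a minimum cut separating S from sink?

9

Max flow = 9 (via 4 augmenting paths).
In the residual at optimum, the set reachable from S is {S, core, link, node, pipe, relay, sw, tap}.
Cut edges: link→pump (cap 6), sw→sink (cap 3). Sum = 9.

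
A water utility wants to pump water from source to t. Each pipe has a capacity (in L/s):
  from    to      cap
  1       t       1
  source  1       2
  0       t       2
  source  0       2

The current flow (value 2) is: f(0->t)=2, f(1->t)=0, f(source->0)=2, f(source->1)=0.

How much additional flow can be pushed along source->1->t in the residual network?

Residual capacities along the path: source->1: 2, 1->t: 1.
Minimum is 1.

1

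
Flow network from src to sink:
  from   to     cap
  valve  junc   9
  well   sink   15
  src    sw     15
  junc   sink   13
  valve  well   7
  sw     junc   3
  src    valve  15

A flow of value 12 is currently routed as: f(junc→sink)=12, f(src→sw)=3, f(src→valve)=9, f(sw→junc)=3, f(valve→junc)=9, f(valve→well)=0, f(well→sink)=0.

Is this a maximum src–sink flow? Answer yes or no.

No

Residual path src→valve→well→sink has bottleneck 6 > 0.
Pushing 6 along it raises the flow to 18, so the given flow is not maximum.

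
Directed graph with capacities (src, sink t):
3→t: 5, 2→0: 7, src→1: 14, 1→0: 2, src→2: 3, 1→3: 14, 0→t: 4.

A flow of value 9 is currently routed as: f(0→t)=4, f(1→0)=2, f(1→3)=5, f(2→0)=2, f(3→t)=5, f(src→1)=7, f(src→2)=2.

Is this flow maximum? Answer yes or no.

Residual reachable from src: {0, 1, 2, 3, src}; t is not reachable.
Saturated cut: 3→t, 0→t with total capacity 9 = current flow value. Flow is maximum.

Yes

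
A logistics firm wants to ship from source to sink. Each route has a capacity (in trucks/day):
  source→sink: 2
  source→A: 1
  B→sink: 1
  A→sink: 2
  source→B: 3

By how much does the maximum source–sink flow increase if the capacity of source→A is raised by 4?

1

Original max flow = 4.
After raising cap(source→A), augmenting paths through that edge carry 1 more unit.
New max flow = 5. Increase = 1.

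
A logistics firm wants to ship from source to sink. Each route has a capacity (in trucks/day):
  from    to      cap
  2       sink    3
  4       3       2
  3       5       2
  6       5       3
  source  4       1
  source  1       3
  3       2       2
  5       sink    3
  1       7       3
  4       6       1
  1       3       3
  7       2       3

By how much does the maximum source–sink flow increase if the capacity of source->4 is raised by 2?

Original max flow = 4.
After raising cap(source->4), augmenting paths through that edge carry 2 more units.
New max flow = 6. Increase = 2.

2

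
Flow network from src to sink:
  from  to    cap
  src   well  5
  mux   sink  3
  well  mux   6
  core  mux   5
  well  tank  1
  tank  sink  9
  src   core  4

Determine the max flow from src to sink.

Augment src→well→tank→sink: bottleneck 1. Total 1.
Augment src→well→mux→sink: bottleneck 3. Total 4.
No augmenting path remains in the residual graph.

4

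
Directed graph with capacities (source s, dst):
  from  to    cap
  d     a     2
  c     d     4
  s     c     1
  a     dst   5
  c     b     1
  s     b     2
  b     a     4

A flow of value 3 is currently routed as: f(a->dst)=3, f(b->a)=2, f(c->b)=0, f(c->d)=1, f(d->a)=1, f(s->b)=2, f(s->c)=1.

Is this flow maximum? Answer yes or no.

Residual reachable from s: {s}; dst is not reachable.
Saturated cut: s->c, s->b with total capacity 3 = current flow value. Flow is maximum.

Yes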